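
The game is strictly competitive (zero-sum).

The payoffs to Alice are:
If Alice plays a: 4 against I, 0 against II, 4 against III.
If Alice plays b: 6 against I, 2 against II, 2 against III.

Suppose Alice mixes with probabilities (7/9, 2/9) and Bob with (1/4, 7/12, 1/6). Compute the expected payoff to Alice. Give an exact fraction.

53/27

Against (1/4, 7/12, 1/6), each row's expected payoff is a: 5/3; b: 3.
Taking the (7/9, 2/9)-weighted average: (7/9)·(5/3) + (2/9)·(3) = 53/27.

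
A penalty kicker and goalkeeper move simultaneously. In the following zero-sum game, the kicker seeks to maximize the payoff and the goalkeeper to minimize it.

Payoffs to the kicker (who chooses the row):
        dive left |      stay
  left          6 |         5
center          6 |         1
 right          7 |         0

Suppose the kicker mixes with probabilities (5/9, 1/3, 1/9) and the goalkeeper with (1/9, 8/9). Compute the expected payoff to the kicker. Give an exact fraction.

Against (1/9, 8/9), each row's expected payoff is left: 46/9; center: 14/9; right: 7/9.
Taking the (5/9, 1/3, 1/9)-weighted average: (5/9)·(46/9) + (1/3)·(14/9) + (1/9)·(7/9) = 31/9.

31/9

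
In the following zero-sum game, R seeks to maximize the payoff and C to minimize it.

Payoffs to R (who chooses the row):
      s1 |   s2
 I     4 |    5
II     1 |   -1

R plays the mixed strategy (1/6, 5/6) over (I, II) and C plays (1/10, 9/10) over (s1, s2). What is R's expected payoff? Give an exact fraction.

3/20

Against (1/10, 9/10), each row's expected payoff is I: 49/10; II: -4/5.
Taking the (1/6, 5/6)-weighted average: (1/6)·(49/10) + (5/6)·(-4/5) = 3/20.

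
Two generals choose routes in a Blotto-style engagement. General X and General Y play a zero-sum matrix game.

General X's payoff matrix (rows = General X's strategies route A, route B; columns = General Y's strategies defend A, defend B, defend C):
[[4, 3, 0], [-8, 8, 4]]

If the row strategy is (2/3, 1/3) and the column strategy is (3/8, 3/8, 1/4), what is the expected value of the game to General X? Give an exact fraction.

Against (3/8, 3/8, 1/4), each row's expected payoff is route A: 21/8; route B: 1.
Taking the (2/3, 1/3)-weighted average: (2/3)·(21/8) + (1/3)·(1) = 25/12.

25/12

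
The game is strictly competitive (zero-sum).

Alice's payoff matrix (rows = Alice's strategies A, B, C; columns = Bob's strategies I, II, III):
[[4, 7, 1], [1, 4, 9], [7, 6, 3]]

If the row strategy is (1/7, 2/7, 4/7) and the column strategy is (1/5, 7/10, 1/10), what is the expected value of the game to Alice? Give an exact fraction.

Against (1/5, 7/10, 1/10), each row's expected payoff is A: 29/5; B: 39/10; C: 59/10.
Taking the (1/7, 2/7, 4/7)-weighted average: (1/7)·(29/5) + (2/7)·(39/10) + (4/7)·(59/10) = 186/35.

186/35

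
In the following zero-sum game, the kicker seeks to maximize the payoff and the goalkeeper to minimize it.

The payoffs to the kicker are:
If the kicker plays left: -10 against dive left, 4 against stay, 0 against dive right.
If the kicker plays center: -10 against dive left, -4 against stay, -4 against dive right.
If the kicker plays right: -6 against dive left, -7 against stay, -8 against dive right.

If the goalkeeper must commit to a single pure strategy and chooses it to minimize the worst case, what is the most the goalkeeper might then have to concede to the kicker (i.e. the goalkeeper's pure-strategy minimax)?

-6

The worst case (largest entry) in each column is dive left: -6, stay: 4, dive right: 0.
The best (smallest) of these is -6.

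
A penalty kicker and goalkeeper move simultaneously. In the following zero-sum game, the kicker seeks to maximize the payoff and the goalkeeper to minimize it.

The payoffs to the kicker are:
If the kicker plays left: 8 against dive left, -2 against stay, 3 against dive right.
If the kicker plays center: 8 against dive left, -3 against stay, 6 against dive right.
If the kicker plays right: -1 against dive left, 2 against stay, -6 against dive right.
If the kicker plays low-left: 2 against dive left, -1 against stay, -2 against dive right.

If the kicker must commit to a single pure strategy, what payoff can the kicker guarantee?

-2

The worst-case payoff for each row is left: -2, center: -3, right: -6, low-left: -2.
The best of these is -2.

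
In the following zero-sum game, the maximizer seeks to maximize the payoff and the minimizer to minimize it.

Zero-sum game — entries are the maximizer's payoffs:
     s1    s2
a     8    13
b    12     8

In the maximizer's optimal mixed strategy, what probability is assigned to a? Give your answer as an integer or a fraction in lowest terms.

4/9

Row minima are 8 and 8, so the maximizer's maximin is 8; column maxima are 12 and 13, so the minimizer's minimax is 12. These differ, so the equilibrium is in mixed strategies.
Let the maximizer play a with probability p. The minimizer is indifferent when 8p + 12(1−p) = 13p + 8(1−p), giving p = 4/9.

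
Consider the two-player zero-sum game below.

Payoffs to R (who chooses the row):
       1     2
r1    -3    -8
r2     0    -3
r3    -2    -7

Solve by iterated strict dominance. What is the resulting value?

Row r3 is strictly dominated by row r2 (0>-2, -3>-7); eliminate r3.
Column 1 is strictly dominated by 2 for C (-8<-3, -3<0); eliminate 1.
Row r1 is strictly dominated by row r2 (-3>-8); eliminate r1.
Only (r2, 2) remains, with payoff -3.

-3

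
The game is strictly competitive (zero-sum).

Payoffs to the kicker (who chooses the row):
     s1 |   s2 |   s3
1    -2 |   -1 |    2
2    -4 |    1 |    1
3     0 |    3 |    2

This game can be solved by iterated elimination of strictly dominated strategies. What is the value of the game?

Column s3 is strictly dominated by s1 for the goalkeeper (-2<2, -4<1, 0<2); eliminate s3.
Column s2 is strictly dominated by s1 for the goalkeeper (-2<-1, -4<1, 0<3); eliminate s2.
Row 2 is strictly dominated by row 1 (-2>-4); eliminate 2.
Row 1 is strictly dominated by row 3 (0>-2); eliminate 1.
Only (3, s1) remains, with payoff 0.

0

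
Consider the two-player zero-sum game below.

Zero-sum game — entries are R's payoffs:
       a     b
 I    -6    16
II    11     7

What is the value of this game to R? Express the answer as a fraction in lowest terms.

Row minima are -6 and 7, so R's maximin is 7; column maxima are 11 and 16, so C's minimax is 11. These differ, so the equilibrium is in mixed strategies.
Let R play I with probability p. C is indifferent when −6p + 11(1−p) = 16p + 7(1−p), giving p = 2/13.
Let C play a with probability q. R is indifferent when −6q + 16(1−q) = 11q + 7(1−q), giving q = 9/26.
The value is -6·(9/26) + (16)·(17/26) = 109/13.

109/13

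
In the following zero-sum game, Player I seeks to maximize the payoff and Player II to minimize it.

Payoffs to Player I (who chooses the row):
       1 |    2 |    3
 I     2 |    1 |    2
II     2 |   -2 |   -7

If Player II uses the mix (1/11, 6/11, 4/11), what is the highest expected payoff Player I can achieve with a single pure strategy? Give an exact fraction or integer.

I: (2)·(1/11) + (1)·(6/11) + (2)·(4/11) = 16/11.
II: (2)·(1/11) + (-2)·(6/11) + (-7)·(4/11) = -38/11.
The best pure response is I with expected payoff 16/11.

16/11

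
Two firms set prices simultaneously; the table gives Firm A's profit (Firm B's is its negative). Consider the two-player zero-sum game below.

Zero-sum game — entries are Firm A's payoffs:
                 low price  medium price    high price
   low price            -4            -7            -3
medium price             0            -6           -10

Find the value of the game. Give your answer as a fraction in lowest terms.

Column low price is strictly dominated by medium price for Firm B (it gives Firm A more in every row).
The remaining 2×2 game on (low price, medium price) × (medium price, high price) has no saddle point. Let Firm A play low price with probability p; indifference gives −7p − 6(1−p) = −3p − 10(1−p), so p = 1/2.
Similarly Firm B's optimal q on medium price is 7/8, and the value is -7·(7/8) + (-3)·(1/8) = -13/2.

-13/2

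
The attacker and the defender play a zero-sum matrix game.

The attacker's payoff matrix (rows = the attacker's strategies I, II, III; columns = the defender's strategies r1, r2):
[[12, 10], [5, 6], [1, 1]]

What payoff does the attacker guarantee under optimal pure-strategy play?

Row minima: 10, 5, 1 → the attacker's maximin is 10.
Column maxima: 12, 10 → the defender's minimax is 10.
They coincide at (I, r2), so the value is 10.

10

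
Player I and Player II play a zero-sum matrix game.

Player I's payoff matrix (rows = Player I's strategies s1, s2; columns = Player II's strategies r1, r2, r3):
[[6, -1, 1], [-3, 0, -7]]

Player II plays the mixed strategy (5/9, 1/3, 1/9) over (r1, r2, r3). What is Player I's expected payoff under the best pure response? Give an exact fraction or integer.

28/9

s1: (6)·(5/9) + (-1)·(1/3) + (1)·(1/9) = 28/9.
s2: (-3)·(5/9) + (0)·(1/3) + (-7)·(1/9) = -22/9.
The best pure response is s1 with expected payoff 28/9.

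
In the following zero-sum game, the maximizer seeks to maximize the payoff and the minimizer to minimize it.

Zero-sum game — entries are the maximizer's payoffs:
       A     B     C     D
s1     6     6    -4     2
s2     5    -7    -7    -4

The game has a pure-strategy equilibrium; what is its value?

-4

Row minima: -4, -7 → the maximizer's maximin is -4.
Column maxima: 6, 6, -4, 2 → the minimizer's minimax is -4.
They coincide at (s1, C), so the value is -4.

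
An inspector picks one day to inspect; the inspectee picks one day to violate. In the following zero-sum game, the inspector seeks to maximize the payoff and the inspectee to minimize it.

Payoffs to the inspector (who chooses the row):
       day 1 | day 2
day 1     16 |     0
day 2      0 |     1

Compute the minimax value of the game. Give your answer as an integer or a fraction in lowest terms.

16/17

Row minima are 0 and 0, so the inspector's maximin is 0; column maxima are 16 and 1, so the inspectee's minimax is 1. These differ, so the equilibrium is in mixed strategies.
Let the inspector play day 1 with probability p. The inspectee is indifferent when 16p = (1−p), giving p = 1/17.
Let the inspectee play day 1 with probability q. The inspector is indifferent when 16q = (1−q), giving q = 1/17.
The value is 16·(1/17) + (0)·(16/17) = 16/17.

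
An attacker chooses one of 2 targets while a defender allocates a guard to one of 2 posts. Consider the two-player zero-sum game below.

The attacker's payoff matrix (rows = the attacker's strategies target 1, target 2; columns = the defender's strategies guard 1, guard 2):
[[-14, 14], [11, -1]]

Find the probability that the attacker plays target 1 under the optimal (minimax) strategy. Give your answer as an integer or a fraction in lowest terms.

3/10

Row minima are -14 and -1, so the attacker's maximin is -1; column maxima are 11 and 14, so the defender's minimax is 11. These differ, so the equilibrium is in mixed strategies.
Let the attacker play target 1 with probability p. The defender is indifferent when −14p + 11(1−p) = 14p − (1−p), giving p = 3/10.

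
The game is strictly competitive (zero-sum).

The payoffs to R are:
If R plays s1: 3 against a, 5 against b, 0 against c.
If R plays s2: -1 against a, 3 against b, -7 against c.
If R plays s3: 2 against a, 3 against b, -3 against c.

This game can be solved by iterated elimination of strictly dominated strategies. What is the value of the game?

Column b is strictly dominated by a for C (3<5, -1<3, 2<3); eliminate b.
Row s2 is strictly dominated by row s1 (3>-1, 0>-7); eliminate s2.
Column a is strictly dominated by c for C (0<3, -3<2); eliminate a.
Row s3 is strictly dominated by row s1 (0>-3); eliminate s3.
Only (s1, c) remains, with payoff 0.

0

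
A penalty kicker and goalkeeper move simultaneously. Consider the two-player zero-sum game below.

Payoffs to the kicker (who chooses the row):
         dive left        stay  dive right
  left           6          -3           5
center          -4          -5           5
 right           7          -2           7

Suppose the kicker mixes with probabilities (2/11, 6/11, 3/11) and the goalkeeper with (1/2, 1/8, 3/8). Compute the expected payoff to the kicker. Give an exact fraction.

Against (1/2, 1/8, 3/8), each row's expected payoff is left: 9/2; center: -3/4; right: 47/8.
Taking the (2/11, 6/11, 3/11)-weighted average: (2/11)·(9/2) + (6/11)·(-3/4) + (3/11)·(47/8) = 177/88.

177/88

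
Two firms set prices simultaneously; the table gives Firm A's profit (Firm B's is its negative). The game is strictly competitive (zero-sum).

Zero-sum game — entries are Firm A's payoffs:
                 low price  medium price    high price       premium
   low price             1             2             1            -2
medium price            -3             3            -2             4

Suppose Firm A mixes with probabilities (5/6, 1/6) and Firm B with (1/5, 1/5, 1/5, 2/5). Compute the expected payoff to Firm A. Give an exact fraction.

Against (1/5, 1/5, 1/5, 2/5), each row's expected payoff is low price: 0; medium price: 6/5.
Taking the (5/6, 1/6)-weighted average: (5/6)·(0) + (1/6)·(6/5) = 1/5.

1/5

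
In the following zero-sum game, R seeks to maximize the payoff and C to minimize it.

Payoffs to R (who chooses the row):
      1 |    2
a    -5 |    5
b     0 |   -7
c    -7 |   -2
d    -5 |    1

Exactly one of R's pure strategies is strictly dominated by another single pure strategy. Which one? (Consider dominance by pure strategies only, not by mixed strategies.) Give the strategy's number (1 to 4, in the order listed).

3

Compare c with a: -5 > -7, 5 > -2.
So a strictly dominates c for R; c is strictly dominated.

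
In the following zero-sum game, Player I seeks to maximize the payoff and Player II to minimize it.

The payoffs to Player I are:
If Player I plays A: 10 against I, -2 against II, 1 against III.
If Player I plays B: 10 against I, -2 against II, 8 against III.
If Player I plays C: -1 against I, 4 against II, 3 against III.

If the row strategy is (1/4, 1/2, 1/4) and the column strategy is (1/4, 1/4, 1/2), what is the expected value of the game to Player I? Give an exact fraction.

Against (1/4, 1/4, 1/2), each row's expected payoff is A: 5/2; B: 6; C: 9/4.
Taking the (1/4, 1/2, 1/4)-weighted average: (1/4)·(5/2) + (1/2)·(6) + (1/4)·(9/4) = 67/16.

67/16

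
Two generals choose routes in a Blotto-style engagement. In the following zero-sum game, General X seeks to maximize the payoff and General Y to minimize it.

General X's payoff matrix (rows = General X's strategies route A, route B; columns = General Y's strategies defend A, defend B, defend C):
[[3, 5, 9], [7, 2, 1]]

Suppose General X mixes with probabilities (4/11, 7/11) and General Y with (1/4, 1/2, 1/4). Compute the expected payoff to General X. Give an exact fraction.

Against (1/4, 1/2, 1/4), each row's expected payoff is route A: 11/2; route B: 3.
Taking the (4/11, 7/11)-weighted average: (4/11)·(11/2) + (7/11)·(3) = 43/11.

43/11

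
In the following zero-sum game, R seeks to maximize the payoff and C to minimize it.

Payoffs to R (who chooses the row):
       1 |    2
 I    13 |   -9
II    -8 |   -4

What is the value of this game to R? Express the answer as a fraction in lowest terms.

Row minima are -9 and -8, so R's maximin is -8; column maxima are 13 and -4, so C's minimax is -4. These differ, so the equilibrium is in mixed strategies.
Let R play I with probability p. C is indifferent when 13p − 8(1−p) = −9p − 4(1−p), giving p = 2/13.
Let C play 1 with probability q. R is indifferent when 13q − 9(1−q) = −8q − 4(1−q), giving q = 5/26.
The value is 13·(5/26) + (-9)·(21/26) = -62/13.

-62/13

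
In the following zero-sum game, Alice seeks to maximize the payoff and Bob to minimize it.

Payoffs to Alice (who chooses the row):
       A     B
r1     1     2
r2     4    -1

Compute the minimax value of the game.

3/2

Row minima are 1 and -1, so Alice's maximin is 1; column maxima are 4 and 2, so Bob's minimax is 2. These differ, so the equilibrium is in mixed strategies.
Let Alice play r1 with probability p. Bob is indifferent when p + 4(1−p) = 2p − (1−p), giving p = 5/6.
Let Bob play A with probability q. Alice is indifferent when q + 2(1−q) = 4q − (1−q), giving q = 1/2.
The value is 1·(1/2) + (2)·(1/2) = 3/2.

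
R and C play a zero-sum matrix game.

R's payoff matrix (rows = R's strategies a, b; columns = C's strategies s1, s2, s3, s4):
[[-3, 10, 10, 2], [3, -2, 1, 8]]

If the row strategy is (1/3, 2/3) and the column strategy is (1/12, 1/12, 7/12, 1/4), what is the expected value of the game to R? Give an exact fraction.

49/12

Against (1/12, 1/12, 7/12, 1/4), each row's expected payoff is a: 83/12; b: 8/3.
Taking the (1/3, 2/3)-weighted average: (1/3)·(83/12) + (2/3)·(8/3) = 49/12.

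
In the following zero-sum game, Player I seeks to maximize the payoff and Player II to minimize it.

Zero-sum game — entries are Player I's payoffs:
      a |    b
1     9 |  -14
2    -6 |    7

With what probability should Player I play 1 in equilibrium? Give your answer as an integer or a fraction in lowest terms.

Row minima are -14 and -6, so Player I's maximin is -6; column maxima are 9 and 7, so Player II's minimax is 7. These differ, so the equilibrium is in mixed strategies.
Let Player I play 1 with probability p. Player II is indifferent when 9p − 6(1−p) = −14p + 7(1−p), giving p = 13/36.

13/36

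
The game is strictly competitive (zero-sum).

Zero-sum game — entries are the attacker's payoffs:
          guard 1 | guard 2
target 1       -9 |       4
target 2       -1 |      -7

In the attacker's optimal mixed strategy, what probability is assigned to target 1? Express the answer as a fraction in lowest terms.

6/19

Row minima are -9 and -7, so the attacker's maximin is -7; column maxima are -1 and 4, so the defender's minimax is -1. These differ, so the equilibrium is in mixed strategies.
Let the attacker play target 1 with probability p. The defender is indifferent when −9p − (1−p) = 4p − 7(1−p), giving p = 6/19.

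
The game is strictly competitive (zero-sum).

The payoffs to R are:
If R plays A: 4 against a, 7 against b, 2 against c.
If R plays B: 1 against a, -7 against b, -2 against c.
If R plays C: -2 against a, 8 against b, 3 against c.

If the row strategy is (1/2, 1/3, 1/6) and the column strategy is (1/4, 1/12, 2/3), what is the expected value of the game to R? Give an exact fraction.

Against (1/4, 1/12, 2/3), each row's expected payoff is A: 35/12; B: -5/3; C: 13/6.
Taking the (1/2, 1/3, 1/6)-weighted average: (1/2)·(35/12) + (1/3)·(-5/3) + (1/6)·(13/6) = 91/72.

91/72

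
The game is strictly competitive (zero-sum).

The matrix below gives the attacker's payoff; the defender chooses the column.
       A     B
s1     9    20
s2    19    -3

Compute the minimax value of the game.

37/3

Row minima are 9 and -3, so the attacker's maximin is 9; column maxima are 19 and 20, so the defender's minimax is 19. These differ, so the equilibrium is in mixed strategies.
Let the attacker play s1 with probability p. The defender is indifferent when 9p + 19(1−p) = 20p − 3(1−p), giving p = 2/3.
Let the defender play A with probability q. The attacker is indifferent when 9q + 20(1−q) = 19q − 3(1−q), giving q = 23/33.
The value is 9·(23/33) + (20)·(10/33) = 37/3.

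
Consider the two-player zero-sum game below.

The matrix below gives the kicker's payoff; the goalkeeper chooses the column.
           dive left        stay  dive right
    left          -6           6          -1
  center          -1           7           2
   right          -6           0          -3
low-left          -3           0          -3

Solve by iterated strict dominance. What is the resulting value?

-1

Column stay is strictly dominated by dive left for the goalkeeper (-6<6, -1<7, -6<0, -3<0); eliminate stay.
Row right is strictly dominated by row center (-1>-6, 2>-3); eliminate right.
Row left is strictly dominated by row center (-1>-6, 2>-1); eliminate left.
Row low-left is strictly dominated by row center (-1>-3, 2>-3); eliminate low-left.
Column dive right is strictly dominated by dive left for the goalkeeper (-1<2); eliminate dive right.
Only (center, dive left) remains, with payoff -1.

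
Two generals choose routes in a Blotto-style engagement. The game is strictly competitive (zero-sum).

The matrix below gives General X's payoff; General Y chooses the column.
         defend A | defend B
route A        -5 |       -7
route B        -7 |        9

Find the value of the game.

-47/9

Row minima are -7 and -7, so General X's maximin is -7; column maxima are -5 and 9, so General Y's minimax is -5. These differ, so the equilibrium is in mixed strategies.
Let General X play route A with probability p. General Y is indifferent when −5p − 7(1−p) = −7p + 9(1−p), giving p = 8/9.
Let General Y play defend A with probability q. General X is indifferent when −5q − 7(1−q) = −7q + 9(1−q), giving q = 8/9.
The value is -5·(8/9) + (-7)·(1/9) = -47/9.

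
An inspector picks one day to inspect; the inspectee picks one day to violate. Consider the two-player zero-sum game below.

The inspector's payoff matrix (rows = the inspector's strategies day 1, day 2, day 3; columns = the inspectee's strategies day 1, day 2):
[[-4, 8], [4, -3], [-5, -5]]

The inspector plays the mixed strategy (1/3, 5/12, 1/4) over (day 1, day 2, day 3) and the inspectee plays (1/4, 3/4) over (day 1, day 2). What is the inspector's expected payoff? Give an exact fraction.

-5/48

Against (1/4, 3/4), each row's expected payoff is day 1: 5; day 2: -5/4; day 3: -5.
Taking the (1/3, 5/12, 1/4)-weighted average: (1/3)·(5) + (5/12)·(-5/4) + (1/4)·(-5) = -5/48.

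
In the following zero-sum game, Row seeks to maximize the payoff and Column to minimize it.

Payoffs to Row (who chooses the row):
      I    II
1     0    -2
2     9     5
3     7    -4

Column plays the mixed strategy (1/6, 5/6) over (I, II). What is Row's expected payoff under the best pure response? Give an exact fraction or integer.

1: (0)·(1/6) + (-2)·(5/6) = -5/3.
2: (9)·(1/6) + (5)·(5/6) = 17/3.
3: (7)·(1/6) + (-4)·(5/6) = -13/6.
The best pure response is 2 with expected payoff 17/3.

17/3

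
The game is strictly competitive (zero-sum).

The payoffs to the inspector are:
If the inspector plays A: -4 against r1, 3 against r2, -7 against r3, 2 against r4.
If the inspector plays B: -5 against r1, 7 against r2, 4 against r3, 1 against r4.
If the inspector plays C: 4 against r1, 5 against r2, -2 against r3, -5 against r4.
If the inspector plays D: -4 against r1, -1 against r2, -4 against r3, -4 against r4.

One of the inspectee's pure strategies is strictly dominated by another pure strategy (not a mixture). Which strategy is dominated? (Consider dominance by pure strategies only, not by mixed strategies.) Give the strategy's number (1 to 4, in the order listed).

2

The inspectee prefers columns that give the inspector less. Compare r2 with r1: -4 < 3, -5 < 7, 4 < 5, -4 < -1.
So r1 strictly dominates r2 for the inspectee; r2 is strictly dominated.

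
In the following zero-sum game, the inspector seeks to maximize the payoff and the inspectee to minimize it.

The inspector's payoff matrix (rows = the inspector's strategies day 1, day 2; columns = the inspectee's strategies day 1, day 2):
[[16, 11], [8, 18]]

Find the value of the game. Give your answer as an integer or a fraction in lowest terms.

40/3

Row minima are 11 and 8, so the inspector's maximin is 11; column maxima are 16 and 18, so the inspectee's minimax is 16. These differ, so the equilibrium is in mixed strategies.
Let the inspector play day 1 with probability p. The inspectee is indifferent when 16p + 8(1−p) = 11p + 18(1−p), giving p = 2/3.
Let the inspectee play day 1 with probability q. The inspector is indifferent when 16q + 11(1−q) = 8q + 18(1−q), giving q = 7/15.
The value is 16·(7/15) + (11)·(8/15) = 40/3.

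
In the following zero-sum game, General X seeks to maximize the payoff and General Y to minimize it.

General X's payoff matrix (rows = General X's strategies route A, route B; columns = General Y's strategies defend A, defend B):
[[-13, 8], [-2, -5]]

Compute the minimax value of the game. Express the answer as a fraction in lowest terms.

Row minima are -13 and -5, so General X's maximin is -5; column maxima are -2 and 8, so General Y's minimax is -2. These differ, so the equilibrium is in mixed strategies.
Let General X play route A with probability p. General Y is indifferent when −13p − 2(1−p) = 8p − 5(1−p), giving p = 1/8.
Let General Y play defend A with probability q. General X is indifferent when −13q + 8(1−q) = −2q − 5(1−q), giving q = 13/24.
The value is -13·(13/24) + (8)·(11/24) = -27/8.

-27/8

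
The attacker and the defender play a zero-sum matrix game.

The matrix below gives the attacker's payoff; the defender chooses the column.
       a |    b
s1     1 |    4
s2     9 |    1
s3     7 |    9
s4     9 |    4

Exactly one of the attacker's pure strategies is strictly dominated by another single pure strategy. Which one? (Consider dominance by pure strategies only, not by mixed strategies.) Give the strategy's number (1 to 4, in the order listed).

1

Compare s1 with s3: 7 > 1, 9 > 4.
So s3 strictly dominates s1 for the attacker; s1 is strictly dominated.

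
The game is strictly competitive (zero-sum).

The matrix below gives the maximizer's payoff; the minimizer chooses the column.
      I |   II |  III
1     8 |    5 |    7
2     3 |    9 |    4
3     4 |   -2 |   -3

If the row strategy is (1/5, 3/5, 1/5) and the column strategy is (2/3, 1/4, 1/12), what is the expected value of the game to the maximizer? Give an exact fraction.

137/30

Against (2/3, 1/4, 1/12), each row's expected payoff is 1: 43/6; 2: 55/12; 3: 23/12.
Taking the (1/5, 3/5, 1/5)-weighted average: (1/5)·(43/6) + (3/5)·(55/12) + (1/5)·(23/12) = 137/30.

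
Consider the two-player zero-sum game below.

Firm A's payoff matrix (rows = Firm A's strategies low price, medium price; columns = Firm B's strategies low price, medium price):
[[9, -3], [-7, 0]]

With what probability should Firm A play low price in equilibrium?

7/19

Row minima are -3 and -7, so Firm A's maximin is -3; column maxima are 9 and 0, so Firm B's minimax is 0. These differ, so the equilibrium is in mixed strategies.
Let Firm A play low price with probability p. Firm B is indifferent when 9p − 7(1−p) = −3p, giving p = 7/19.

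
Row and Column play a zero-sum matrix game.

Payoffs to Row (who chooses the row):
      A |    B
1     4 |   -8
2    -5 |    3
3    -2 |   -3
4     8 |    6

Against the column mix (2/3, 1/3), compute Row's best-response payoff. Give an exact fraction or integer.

1: (4)·(2/3) + (-8)·(1/3) = 0.
2: (-5)·(2/3) + (3)·(1/3) = -7/3.
3: (-2)·(2/3) + (-3)·(1/3) = -7/3.
4: (8)·(2/3) + (6)·(1/3) = 22/3.
The best pure response is 4 with expected payoff 22/3.

22/3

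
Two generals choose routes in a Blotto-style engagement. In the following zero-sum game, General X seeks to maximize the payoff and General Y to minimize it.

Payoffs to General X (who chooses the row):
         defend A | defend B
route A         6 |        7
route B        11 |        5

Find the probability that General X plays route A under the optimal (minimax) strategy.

6/7

Row minima are 6 and 5, so General X's maximin is 6; column maxima are 11 and 7, so General Y's minimax is 7. These differ, so the equilibrium is in mixed strategies.
Let General X play route A with probability p. General Y is indifferent when 6p + 11(1−p) = 7p + 5(1−p), giving p = 6/7.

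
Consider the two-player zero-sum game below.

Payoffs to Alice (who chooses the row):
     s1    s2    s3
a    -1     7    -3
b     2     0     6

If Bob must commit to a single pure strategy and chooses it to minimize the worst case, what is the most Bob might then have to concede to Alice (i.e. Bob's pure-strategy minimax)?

2

The worst case (largest entry) in each column is s1: 2, s2: 7, s3: 6.
The best (smallest) of these is 2.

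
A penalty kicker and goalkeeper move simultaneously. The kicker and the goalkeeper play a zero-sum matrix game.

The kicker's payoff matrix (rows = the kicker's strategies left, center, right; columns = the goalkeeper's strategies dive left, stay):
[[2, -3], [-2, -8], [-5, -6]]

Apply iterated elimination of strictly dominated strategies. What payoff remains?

-3

Column dive left is strictly dominated by stay for the goalkeeper (-3<2, -8<-2, -6<-5); eliminate dive left.
Row center is strictly dominated by row left (-3>-8); eliminate center.
Row right is strictly dominated by row left (-3>-6); eliminate right.
Only (left, stay) remains, with payoff -3.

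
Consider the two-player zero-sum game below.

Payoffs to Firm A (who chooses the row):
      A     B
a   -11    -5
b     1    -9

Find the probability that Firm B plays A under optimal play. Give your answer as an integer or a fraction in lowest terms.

1/4

Row minima are -11 and -9, so Firm A's maximin is -9; column maxima are 1 and -5, so Firm B's minimax is -5. These differ, so the equilibrium is in mixed strategies.
Let Firm B play A with probability q. Firm A is indifferent when −11q − 5(1−q) = q − 9(1−q), giving q = 1/4.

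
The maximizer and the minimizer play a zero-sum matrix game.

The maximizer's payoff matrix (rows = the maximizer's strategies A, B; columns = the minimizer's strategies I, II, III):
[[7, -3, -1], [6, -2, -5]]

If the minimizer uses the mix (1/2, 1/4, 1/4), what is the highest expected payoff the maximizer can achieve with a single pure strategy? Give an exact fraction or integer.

5/2

A: (7)·(1/2) + (-3)·(1/4) + (-1)·(1/4) = 5/2.
B: (6)·(1/2) + (-2)·(1/4) + (-5)·(1/4) = 5/4.
The best pure response is A with expected payoff 5/2.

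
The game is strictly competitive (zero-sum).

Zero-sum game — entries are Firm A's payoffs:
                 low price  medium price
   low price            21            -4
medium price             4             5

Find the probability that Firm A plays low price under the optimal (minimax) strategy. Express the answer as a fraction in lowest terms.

1/26

Row minima are -4 and 4, so Firm A's maximin is 4; column maxima are 21 and 5, so Firm B's minimax is 5. These differ, so the equilibrium is in mixed strategies.
Let Firm A play low price with probability p. Firm B is indifferent when 21p + 4(1−p) = −4p + 5(1−p), giving p = 1/26.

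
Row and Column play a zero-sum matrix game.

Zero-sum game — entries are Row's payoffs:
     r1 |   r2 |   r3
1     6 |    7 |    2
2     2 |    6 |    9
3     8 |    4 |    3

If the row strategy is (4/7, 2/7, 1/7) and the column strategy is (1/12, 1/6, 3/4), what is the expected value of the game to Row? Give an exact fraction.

55/12

Against (1/12, 1/6, 3/4), each row's expected payoff is 1: 19/6; 2: 95/12; 3: 43/12.
Taking the (4/7, 2/7, 1/7)-weighted average: (4/7)·(19/6) + (2/7)·(95/12) + (1/7)·(43/12) = 55/12.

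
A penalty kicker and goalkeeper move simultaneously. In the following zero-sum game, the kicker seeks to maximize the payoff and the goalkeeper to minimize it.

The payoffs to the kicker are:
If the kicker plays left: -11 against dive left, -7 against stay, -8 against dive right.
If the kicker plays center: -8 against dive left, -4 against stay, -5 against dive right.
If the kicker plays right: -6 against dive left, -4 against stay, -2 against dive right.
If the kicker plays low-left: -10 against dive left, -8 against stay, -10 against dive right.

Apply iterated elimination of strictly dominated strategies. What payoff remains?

Column stay is strictly dominated by dive left for the goalkeeper (-11<-7, -8<-4, -6<-4, -10<-8); eliminate stay.
Row center is strictly dominated by row right (-6>-8, -2>-5); eliminate center.
Row left is strictly dominated by row right (-6>-11, -2>-8); eliminate left.
Row low-left is strictly dominated by row right (-6>-10, -2>-10); eliminate low-left.
Column dive right is strictly dominated by dive left for the goalkeeper (-6<-2); eliminate dive right.
Only (right, dive left) remains, with payoff -6.

-6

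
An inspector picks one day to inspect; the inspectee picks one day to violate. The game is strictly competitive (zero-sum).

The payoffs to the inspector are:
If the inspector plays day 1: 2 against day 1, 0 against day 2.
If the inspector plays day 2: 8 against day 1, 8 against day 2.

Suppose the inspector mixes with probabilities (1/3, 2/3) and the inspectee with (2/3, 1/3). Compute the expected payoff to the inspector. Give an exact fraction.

52/9

Against (2/3, 1/3), each row's expected payoff is day 1: 4/3; day 2: 8.
Taking the (1/3, 2/3)-weighted average: (1/3)·(4/3) + (2/3)·(8) = 52/9.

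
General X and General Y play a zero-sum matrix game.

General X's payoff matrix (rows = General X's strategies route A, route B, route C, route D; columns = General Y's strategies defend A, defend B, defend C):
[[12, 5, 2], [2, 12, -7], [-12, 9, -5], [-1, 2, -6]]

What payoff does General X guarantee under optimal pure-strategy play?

Row minima: 2, -7, -12, -6 → General X's maximin is 2.
Column maxima: 12, 12, 2 → General Y's minimax is 2.
They coincide at (route A, defend C), so the value is 2.

2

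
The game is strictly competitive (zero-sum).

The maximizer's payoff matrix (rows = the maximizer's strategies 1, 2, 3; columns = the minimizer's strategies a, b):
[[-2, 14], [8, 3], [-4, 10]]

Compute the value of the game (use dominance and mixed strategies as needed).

Row 3 is strictly dominated by row 1, so the maximizer never plays it.
The remaining 2×2 game on (1, 2) × (a, b) has no saddle point. Let the maximizer play 1 with probability p; indifference gives −2p + 8(1−p) = 14p + 3(1−p), so p = 5/21.
Similarly the minimizer's optimal q on a is 11/21, and the value is -2·(11/21) + (14)·(10/21) = 118/21.

118/21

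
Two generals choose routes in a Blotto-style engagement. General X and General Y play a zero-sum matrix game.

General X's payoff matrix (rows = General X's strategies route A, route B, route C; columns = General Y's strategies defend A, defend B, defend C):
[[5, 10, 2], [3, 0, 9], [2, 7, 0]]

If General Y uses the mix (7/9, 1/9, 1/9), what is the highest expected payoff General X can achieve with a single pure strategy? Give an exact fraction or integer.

route A: (5)·(7/9) + (10)·(1/9) + (2)·(1/9) = 47/9.
route B: (3)·(7/9) + (0)·(1/9) + (9)·(1/9) = 10/3.
route C: (2)·(7/9) + (7)·(1/9) + (0)·(1/9) = 7/3.
The best pure response is route A with expected payoff 47/9.

47/9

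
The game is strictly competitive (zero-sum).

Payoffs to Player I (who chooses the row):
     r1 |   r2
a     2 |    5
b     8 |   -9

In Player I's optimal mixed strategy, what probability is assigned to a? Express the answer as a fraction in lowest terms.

17/20

Row minima are 2 and -9, so Player I's maximin is 2; column maxima are 8 and 5, so Player II's minimax is 5. These differ, so the equilibrium is in mixed strategies.
Let Player I play a with probability p. Player II is indifferent when 2p + 8(1−p) = 5p − 9(1−p), giving p = 17/20.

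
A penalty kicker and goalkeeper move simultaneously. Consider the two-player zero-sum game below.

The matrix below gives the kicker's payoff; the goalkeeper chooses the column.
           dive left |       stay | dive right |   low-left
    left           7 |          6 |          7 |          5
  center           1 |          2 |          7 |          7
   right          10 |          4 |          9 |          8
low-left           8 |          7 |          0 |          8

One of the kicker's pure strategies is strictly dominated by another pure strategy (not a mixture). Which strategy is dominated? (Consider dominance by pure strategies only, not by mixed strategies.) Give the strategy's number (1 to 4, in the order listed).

Compare center with right: 10 > 1, 4 > 2, 9 > 7, 8 > 7.
So right strictly dominates center for the kicker; center is strictly dominated.

2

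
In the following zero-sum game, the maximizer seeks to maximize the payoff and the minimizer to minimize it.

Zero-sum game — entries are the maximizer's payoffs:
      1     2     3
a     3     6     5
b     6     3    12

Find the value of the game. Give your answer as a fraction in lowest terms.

Column 3 is strictly dominated by 1 for the minimizer (it gives the maximizer more in every row).
The remaining 2×2 game on (a, b) × (1, 2) has no saddle point. Let the maximizer play a with probability p; indifference gives 3p + 6(1−p) = 6p + 3(1−p), so p = 1/2.
Similarly the minimizer's optimal q on 1 is 1/2, and the value is 3·(1/2) + (6)·(1/2) = 9/2.

9/2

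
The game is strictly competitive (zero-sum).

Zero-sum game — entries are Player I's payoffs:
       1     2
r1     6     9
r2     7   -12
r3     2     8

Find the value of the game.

135/22

Row r3 is strictly dominated by row r1, so Player I never plays it.
The remaining 2×2 game on (r1, r2) × (1, 2) has no saddle point. Let Player I play r1 with probability p; indifference gives 6p + 7(1−p) = 9p − 12(1−p), so p = 19/22.
Similarly Player II's optimal q on 1 is 21/22, and the value is 6·(21/22) + (9)·(1/22) = 135/22.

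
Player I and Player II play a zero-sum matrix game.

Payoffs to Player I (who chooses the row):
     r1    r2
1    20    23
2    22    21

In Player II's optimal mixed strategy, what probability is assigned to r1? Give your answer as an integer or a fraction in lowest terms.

Row minima are 20 and 21, so Player I's maximin is 21; column maxima are 22 and 23, so Player II's minimax is 22. These differ, so the equilibrium is in mixed strategies.
Let Player II play r1 with probability q. Player I is indifferent when 20q + 23(1−q) = 22q + 21(1−q), giving q = 1/2.

1/2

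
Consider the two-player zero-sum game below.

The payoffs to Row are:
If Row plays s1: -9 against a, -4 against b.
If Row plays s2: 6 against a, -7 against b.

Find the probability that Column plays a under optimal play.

Row minima are -9 and -7, so Row's maximin is -7; column maxima are 6 and -4, so Column's minimax is -4. These differ, so the equilibrium is in mixed strategies.
Let Column play a with probability q. Row is indifferent when −9q − 4(1−q) = 6q − 7(1−q), giving q = 1/6.

1/6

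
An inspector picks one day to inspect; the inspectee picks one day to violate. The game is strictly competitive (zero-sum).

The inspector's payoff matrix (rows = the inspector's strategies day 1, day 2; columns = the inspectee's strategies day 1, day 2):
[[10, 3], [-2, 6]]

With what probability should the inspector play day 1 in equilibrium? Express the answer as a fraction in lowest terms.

Row minima are 3 and -2, so the inspector's maximin is 3; column maxima are 10 and 6, so the inspectee's minimax is 6. These differ, so the equilibrium is in mixed strategies.
Let the inspector play day 1 with probability p. The inspectee is indifferent when 10p − 2(1−p) = 3p + 6(1−p), giving p = 8/15.

8/15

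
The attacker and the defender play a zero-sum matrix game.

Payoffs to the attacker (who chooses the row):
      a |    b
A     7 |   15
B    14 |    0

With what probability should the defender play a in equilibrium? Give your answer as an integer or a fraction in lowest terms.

15/22

Row minima are 7 and 0, so the attacker's maximin is 7; column maxima are 14 and 15, so the defender's minimax is 14. These differ, so the equilibrium is in mixed strategies.
Let the defender play a with probability q. The attacker is indifferent when 7q + 15(1−q) = 14q, giving q = 15/22.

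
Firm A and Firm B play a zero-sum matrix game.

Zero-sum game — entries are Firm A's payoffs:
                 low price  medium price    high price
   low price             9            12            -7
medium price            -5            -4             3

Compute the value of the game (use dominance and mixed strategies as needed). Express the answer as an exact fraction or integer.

Column medium price is strictly dominated by low price for Firm B (it gives Firm A more in every row).
The remaining 2×2 game on (low price, medium price) × (low price, high price) has no saddle point. Let Firm A play low price with probability p; indifference gives 9p − 5(1−p) = −7p + 3(1−p), so p = 1/3.
Similarly Firm B's optimal q on low price is 5/12, and the value is 9·(5/12) + (-7)·(7/12) = -1/3.

-1/3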